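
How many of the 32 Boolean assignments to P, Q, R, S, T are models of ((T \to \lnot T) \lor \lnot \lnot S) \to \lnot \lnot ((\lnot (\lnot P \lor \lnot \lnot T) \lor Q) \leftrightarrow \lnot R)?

Initial set: {(((T \to \lnot T) \lor \lnot \lnot S) \to \lnot \lnot ((\lnot (\lnot P \lor \lnot \lnot T) \lor Q) \leftrightarrow \lnot R))}.
(((T \to \lnot T) \lor \lnot \lnot S) \to \lnot \lnot ((\lnot (\lnot P \lor \lnot \lnot T) \lor Q) \leftrightarrow \lnot R)): β-rule — branch into \lnot ((T \to \lnot T) \lor \lnot \lnot S)  //  \lnot \lnot ((\lnot (\lnot P \lor \lnot \lnot T) \lor Q) \leftrightarrow \lnot R).
  branch 1 (add \lnot ((T \to \lnot T) \lor \lnot \lnot S)):
    \lnot ((T \to \lnot T) \lor \lnot \lnot S): α-rule — add \lnot (T \to \lnot T), \lnot \lnot \lnot S.
    \lnot (T \to \lnot T): α-rule — add T, \lnot \lnot T.
    \lnot \lnot \lnot S: drop double negation, giving \lnot S.
    ○ open, literals {S=false, T=true}.
  branch 2 (add \lnot \lnot ((\lnot (\lnot P \lor \lnot \lnot T) \lor Q) \leftrightarrow \lnot R)):
    \lnot \lnot ((\lnot (\lnot P \lor \lnot \lnot T) \lor Q) \leftrightarrow \lnot R): drop double negation, giving ((\lnot (\lnot P \lor \lnot \lnot T) \lor Q) \leftrightarrow \lnot R).
    ((\lnot (\lnot P \lor \lnot \lnot T) \lor Q) \leftrightarrow \lnot R): β-rule — branch into (\lnot (\lnot P \lor \lnot \lnot T) \lor Q), \lnot R  //  \lnot (\lnot (\lnot P \lor \lnot \lnot T) \lor Q), \lnot \lnot R.
      branch 2.1 (add (\lnot (\lnot P \lor \lnot \lnot T) \lor Q), \lnot R):
        (\lnot (\lnot P \lor \lnot \lnot T) \lor Q): β-rule — branch into \lnot (\lnot P \lor \lnot \lnot T)  //  Q.
          branch 2.1.1 (add \lnot (\lnot P \lor \lnot \lnot T)):
            \lnot (\lnot P \lor \lnot \lnot T): α-rule — add \lnot \lnot P, \lnot \lnot \lnot T.
            \lnot \lnot \lnot T: drop double negation, giving \lnot T.
            ○ open, literals {P=true, R=false, T=false}.
          branch 2.1.2 (add Q):
            ○ open, literals {Q=true, R=false}.
      branch 2.2 (add \lnot (\lnot (\lnot P \lor \lnot \lnot T) \lor Q), \lnot \lnot R):
        \lnot (\lnot (\lnot P \lor \lnot \lnot T) \lor Q): α-rule — add \lnot \lnot (\lnot P \lor \lnot \lnot T), \lnot Q.
        \lnot \lnot (\lnot P \lor \lnot \lnot T): β-rule — branch into \lnot P  //  \lnot \lnot T.
          branch 2.2.1 (add \lnot P):
            ○ open, literals {P=false, Q=false, R=true}.
          branch 2.2.2 (add \lnot \lnot T):
            \lnot \lnot T: drop double negation, giving T.
            ○ open, literals {Q=false, R=true, T=true}.
0 branches closed, 5 open.
Each open branch fixes some atoms; the unmentioned ones are free. Counting distinct full assignments: branch {S=false, T=true} (P, Q, R) contributes 8 new; branch {P=true, R=false, T=false} (Q, S) contributes 4 new; branch {Q=true, R=false} (P, S, T) contributes 4 new; branch {P=false, Q=false, R=true} (S, T) contributes 3 new; branch {Q=false, R=true, T=true} (P, S) contributes 1 new. Total: 20.

20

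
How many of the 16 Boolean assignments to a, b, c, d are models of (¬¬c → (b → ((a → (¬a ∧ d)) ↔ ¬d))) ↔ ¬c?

Initial set: {((¬¬c → (b → ((a → (¬a ∧ d)) ↔ ¬d))) ↔ ¬c)}.
((¬¬c → (b → ((a → (¬a ∧ d)) ↔ ¬d))) ↔ ¬c): β-rule — branch into (¬¬c → (b → ((a → (¬a ∧ d)) ↔ ¬d))), ¬c  //  ¬(¬¬c → (b → ((a → (¬a ∧ d)) ↔ ¬d))), ¬¬c.
  branch 1 (add (¬¬c → (b → ((a → (¬a ∧ d)) ↔ ¬d))), ¬c):
    (¬¬c → (b → ((a → (¬a ∧ d)) ↔ ¬d))): β-rule — branch into ¬¬¬c  //  (b → ((a → (¬a ∧ d)) ↔ ¬d)).
      branch 1.1 (add ¬¬¬c):
        ¬¬¬c: drop double negation, giving ¬c.
        ○ open, literals {c=F}.
      branch 1.2 (add (b → ((a → (¬a ∧ d)) ↔ ¬d))):
        (b → ((a → (¬a ∧ d)) ↔ ¬d)): β-rule — branch into ¬b  //  ((a → (¬a ∧ d)) ↔ ¬d).
          branch 1.2.1 (add ¬b):
            ○ open, literals {b=F, c=F}.
          branch 1.2.2 (add ((a → (¬a ∧ d)) ↔ ¬d)):
            ((a → (¬a ∧ d)) ↔ ¬d): β-rule — branch into (a → (¬a ∧ d)), ¬d  //  ¬(a → (¬a ∧ d)), ¬¬d.
              branch 1.2.2.1 (add (a → (¬a ∧ d)), ¬d):
                (a → (¬a ∧ d)): β-rule — branch into ¬a  //  (¬a ∧ d).
                  branch 1.2.2.1.1 (add ¬a):
                    ○ open, literals {a=F, c=F, d=F}.
                  branch 1.2.2.1.2 (add (¬a ∧ d)):
                    (¬a ∧ d): α-rule — add ¬a, d.
                    × closes — contains both d and ¬d.
              branch 1.2.2.2 (add ¬(a → (¬a ∧ d)), ¬¬d):
                ¬(a → (¬a ∧ d)): α-rule — add a, ¬(¬a ∧ d).
                ¬(¬a ∧ d): β-rule — branch into ¬¬a  //  ¬d.
                  branch 1.2.2.2.1 (add ¬¬a):
                    ○ open, literals {a=T, c=F, d=T}.
                  branch 1.2.2.2.2 (add ¬d):
                    × closes — contains both d and ¬d.
  branch 2 (add ¬(¬¬c → (b → ((a → (¬a ∧ d)) ↔ ¬d))), ¬¬c):
    ¬(¬¬c → (b → ((a → (¬a ∧ d)) ↔ ¬d))): α-rule — add ¬¬c, ¬(b → ((a → (¬a ∧ d)) ↔ ¬d)).
    ¬¬c: drop double negation, giving c.
    ¬(b → ((a → (¬a ∧ d)) ↔ ¬d)): α-rule — add b, ¬((a → (¬a ∧ d)) ↔ ¬d).
    ¬((a → (¬a ∧ d)) ↔ ¬d): β-rule — branch into (a → (¬a ∧ d)), ¬¬d  //  ¬(a → (¬a ∧ d)), ¬d.
      branch 2.1 (add (a → (¬a ∧ d)), ¬¬d):
        (a → (¬a ∧ d)): β-rule — branch into ¬a  //  (¬a ∧ d).
          branch 2.1.1 (add ¬a):
            ○ open, literals {a=F, b=T, c=T, d=T}.
          branch 2.1.2 (add (¬a ∧ d)):
            (¬a ∧ d): α-rule — add ¬a, d.
            ○ open, literals {a=F, b=T, c=T, d=T}.
      branch 2.2 (add ¬(a → (¬a ∧ d)), ¬d):
        ¬(a → (¬a ∧ d)): α-rule — add a, ¬(¬a ∧ d).
        ¬(¬a ∧ d): β-rule — branch into ¬¬a  //  ¬d.
          branch 2.2.1 (add ¬¬a):
            ○ open, literals {a=T, b=T, c=T, d=F}.
          branch 2.2.2 (add ¬d):
            ○ open, literals {a=T, b=T, c=T, d=F}.
2 branches closed, 8 open.
Each open branch fixes some atoms; the unmentioned ones are free. Counting distinct full assignments: branch {c=F} (a, b, d) contributes 8 new; branch {b=F, c=F} (a, d) contributes 0 new; branch {a=F, c=F, d=F} (b) contributes 0 new; branch {a=T, c=F, d=T} (b) contributes 0 new; branch {a=F, b=T, c=T, d=T} (none free) contributes 1 new; branch {a=F, b=T, c=T, d=T} (none free) contributes 0 new; branch {a=T, b=T, c=T, d=F} (none free) contributes 1 new; branch {a=T, b=T, c=T, d=F} (none free) contributes 0 new. Total: 10.

10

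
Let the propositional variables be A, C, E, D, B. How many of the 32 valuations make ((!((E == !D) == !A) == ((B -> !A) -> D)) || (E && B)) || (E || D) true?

Initial set: {T (((!((E == !D) == !A) == ((B -> !A) -> D)) || (E && B)) || (E || D))}.
T (((!((E == !D) == !A) == ((B -> !A) -> D)) || (E && B)) || (E || D)): β-rule — branch into T ((!((E == !D) == !A) == ((B -> !A) -> D)) || (E && B))  //  T (E || D).
  branch 1 (add T ((!((E == !D) == !A) == ((B -> !A) -> D)) || (E && B))):
    T ((!((E == !D) == !A) == ((B -> !A) -> D)) || (E && B)): β-rule — branch into T (!((E == !D) == !A) == ((B -> !A) -> D))  //  T (E && B).
      branch 1.1 (add T (!((E == !D) == !A) == ((B -> !A) -> D))):
        T (!((E == !D) == !A) == ((B -> !A) -> D)): β-rule — branch into T !((E == !D) == !A), T ((B -> !A) -> D)  //  F !((E == !D) == !A), F ((B -> !A) -> D).
          branch 1.1.1 (add T !((E == !D) == !A), T ((B -> !A) -> D)):
            T !((E == !D) == !A): β-rule — branch into T (E == !D), F !A  //  F (E == !D), T !A.
              branch 1.1.1.1 (add T (E == !D), F !A):
                T ((B -> !A) -> D): β-rule — branch into F (B -> !A)  //  T D.
                  branch 1.1.1.1.1 (add F (B -> !A)):
                    F (B -> !A): α-rule — add T B, F !A.
                    T (E == !D): β-rule — branch into T E, T !D  //  F E, F !D.
                      branch 1.1.1.1.1.1 (add T E, T !D):
                        ○ open, literals {A=true, B=true, D=false, E=true}.
                      branch 1.1.1.1.1.2 (add F E, F !D):
                        ○ open, literals {A=true, B=true, D=true, E=false}.
                  branch 1.1.1.1.2 (add T D):
                    T (E == !D): β-rule — branch into T E, T !D  //  F E, F !D.
                      branch 1.1.1.1.2.1 (add T E, T !D):
                        × closes — contains both D and !D.
                      branch 1.1.1.1.2.2 (add F E, F !D):
                        ○ open, literals {A=true, D=true, E=false}.
              branch 1.1.1.2 (add F (E == !D), T !A):
                T ((B -> !A) -> D): β-rule — branch into F (B -> !A)  //  T D.
                  branch 1.1.1.2.1 (add F (B -> !A)):
                    F (B -> !A): α-rule — add T B, F !A.
                    × closes — contains both A and !A.
                  branch 1.1.1.2.2 (add T D):
                    F (E == !D): β-rule — branch into T E, F !D  //  F E, T !D.
                      branch 1.1.1.2.2.1 (add T E, F !D):
                        ○ open, literals {A=false, D=true, E=true}.
                      branch 1.1.1.2.2.2 (add F E, T !D):
                        × closes — contains both D and !D.
          branch 1.1.2 (add F !((E == !D) == !A), F ((B -> !A) -> D)):
            F ((B -> !A) -> D): α-rule — add T (B -> !A), F D.
            F !((E == !D) == !A): β-rule — branch into T (E == !D), T !A  //  F (E == !D), F !A.
              branch 1.1.2.1 (add T (E == !D), T !A):
                T (B -> !A): β-rule — branch into F B  //  T !A.
                  branch 1.1.2.1.1 (add F B):
                    T (E == !D): β-rule — branch into T E, T !D  //  F E, F !D.
                      branch 1.1.2.1.1.1 (add T E, T !D):
                        ○ open, literals {A=false, B=false, D=false, E=true}.
                      branch 1.1.2.1.1.2 (add F E, F !D):
                        × closes — contains both D and !D.
                  branch 1.1.2.1.2 (add T !A):
                    T (E == !D): β-rule — branch into T E, T !D  //  F E, F !D.
                      branch 1.1.2.1.2.1 (add T E, T !D):
                        ○ open, literals {A=false, D=false, E=true}.
                      branch 1.1.2.1.2.2 (add F E, F !D):
                        × closes — contains both D and !D.
              branch 1.1.2.2 (add F (E == !D), F !A):
                T (B -> !A): β-rule — branch into F B  //  T !A.
                  branch 1.1.2.2.1 (add F B):
                    F (E == !D): β-rule — branch into T E, F !D  //  F E, T !D.
                      branch 1.1.2.2.1.1 (add T E, F !D):
                        × closes — contains both D and !D.
                      branch 1.1.2.2.1.2 (add F E, T !D):
                        ○ open, literals {A=true, B=false, D=false, E=false}.
                  branch 1.1.2.2.2 (add T !A):
                    × closes — contains both A and !A.
      branch 1.2 (add T (E && B)):
        T (E && B): α-rule — add T E, T B.
        ○ open, literals {B=true, E=true}.
  branch 2 (add T (E || D)):
    T (E || D): β-rule — branch into T E  //  T D.
      branch 2.1 (add T E):
        ○ open, literals {E=true}.
      branch 2.2 (add T D):
        ○ open, literals {D=true}.
7 branches closed, 10 open.
Each open branch fixes some atoms; the unmentioned ones are free. Counting distinct full assignments: branch {A=true, B=true, D=false, E=true} (C) contributes 2 new; branch {A=true, B=true, D=true, E=false} (C) contributes 2 new; branch {A=true, D=true, E=false} (C, B) contributes 2 new; branch {A=false, D=true, E=true} (C, B) contributes 4 new; branch {A=false, B=false, D=false, E=true} (C) contributes 2 new; branch {A=false, D=false, E=true} (C, B) contributes 2 new; branch {A=true, B=false, D=false, E=false} (C) contributes 2 new; branch {B=true, E=true} (A, C, D) contributes 2 new; branch {E=true} (A, C, D, B) contributes 4 new; branch {D=true} (A, C, E, B) contributes 4 new. Total: 26.

26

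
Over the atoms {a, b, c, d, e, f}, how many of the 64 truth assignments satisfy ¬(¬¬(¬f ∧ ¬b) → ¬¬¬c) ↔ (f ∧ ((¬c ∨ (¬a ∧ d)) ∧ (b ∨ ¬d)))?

42

Initial set: {T (¬(¬¬(¬f ∧ ¬b) → ¬¬¬c) ↔ (f ∧ ((¬c ∨ (¬a ∧ d)) ∧ (b ∨ ¬d))))}.
T (¬(¬¬(¬f ∧ ¬b) → ¬¬¬c) ↔ (f ∧ ((¬c ∨ (¬a ∧ d)) ∧ (b ∨ ¬d)))): β-rule — branch into T ¬(¬¬(¬f ∧ ¬b) → ¬¬¬c), T (f ∧ ((¬c ∨ (¬a ∧ d)) ∧ (b ∨ ¬d)))  //  F ¬(¬¬(¬f ∧ ¬b) → ¬¬¬c), F (f ∧ ((¬c ∨ (¬a ∧ d)) ∧ (b ∨ ¬d))).
  branch 1 (add T ¬(¬¬(¬f ∧ ¬b) → ¬¬¬c), T (f ∧ ((¬c ∨ (¬a ∧ d)) ∧ (b ∨ ¬d)))):
    T ¬(¬¬(¬f ∧ ¬b) → ¬¬¬c): α-rule — add T ¬¬(¬f ∧ ¬b), F ¬¬¬c.
    T (f ∧ ((¬c ∨ (¬a ∧ d)) ∧ (b ∨ ¬d))): α-rule — add T f, T ((¬c ∨ (¬a ∧ d)) ∧ (b ∨ ¬d)).
    T ¬¬(¬f ∧ ¬b): drop double negation, giving T (¬f ∧ ¬b).
    F ¬¬¬c: drop double negation, giving F ¬c.
    T ((¬c ∨ (¬a ∧ d)) ∧ (b ∨ ¬d)): α-rule — add T (¬c ∨ (¬a ∧ d)), T (b ∨ ¬d).
    T (¬f ∧ ¬b): α-rule — add T ¬f, T ¬b.
    × closes — contains both f and ¬f.
  branch 2 (add F ¬(¬¬(¬f ∧ ¬b) → ¬¬¬c), F (f ∧ ((¬c ∨ (¬a ∧ d)) ∧ (b ∨ ¬d)))):
    F ¬(¬¬(¬f ∧ ¬b) → ¬¬¬c): β-rule — branch into F ¬¬(¬f ∧ ¬b)  //  T ¬¬¬c.
      branch 2.1 (add F ¬¬(¬f ∧ ¬b)):
        F ¬¬(¬f ∧ ¬b): drop double negation, giving F (¬f ∧ ¬b).
        F (f ∧ ((¬c ∨ (¬a ∧ d)) ∧ (b ∨ ¬d))): β-rule — branch into F f  //  F ((¬c ∨ (¬a ∧ d)) ∧ (b ∨ ¬d)).
          branch 2.1.1 (add F f):
            F (¬f ∧ ¬b): β-rule — branch into F ¬f  //  F ¬b.
              branch 2.1.1.1 (add F ¬f):
                × closes — contains both f and ¬f.
              branch 2.1.1.2 (add F ¬b):
                ○ open, literals {b=true, f=false}.
          branch 2.1.2 (add F ((¬c ∨ (¬a ∧ d)) ∧ (b ∨ ¬d))):
            F (¬f ∧ ¬b): β-rule — branch into F ¬f  //  F ¬b.
              branch 2.1.2.1 (add F ¬f):
                F ((¬c ∨ (¬a ∧ d)) ∧ (b ∨ ¬d)): β-rule — branch into F (¬c ∨ (¬a ∧ d))  //  F (b ∨ ¬d).
                  branch 2.1.2.1.1 (add F (¬c ∨ (¬a ∧ d))):
                    F (¬c ∨ (¬a ∧ d)): α-rule — add F ¬c, F (¬a ∧ d).
                    F (¬a ∧ d): β-rule — branch into F ¬a  //  F d.
                      branch 2.1.2.1.1.1 (add F ¬a):
                        ○ open, literals {a=true, c=true, f=true}.
                      branch 2.1.2.1.1.2 (add F d):
                        ○ open, literals {c=true, d=false, f=true}.
                  branch 2.1.2.1.2 (add F (b ∨ ¬d)):
                    F (b ∨ ¬d): α-rule — add F b, F ¬d.
                    ○ open, literals {b=false, d=true, f=true}.
              branch 2.1.2.2 (add F ¬b):
                F ((¬c ∨ (¬a ∧ d)) ∧ (b ∨ ¬d)): β-rule — branch into F (¬c ∨ (¬a ∧ d))  //  F (b ∨ ¬d).
                  branch 2.1.2.2.1 (add F (¬c ∨ (¬a ∧ d))):
                    F (¬c ∨ (¬a ∧ d)): α-rule — add F ¬c, F (¬a ∧ d).
                    F (¬a ∧ d): β-rule — branch into F ¬a  //  F d.
                      branch 2.1.2.2.1.1 (add F ¬a):
                        ○ open, literals {a=true, b=true, c=true}.
                      branch 2.1.2.2.1.2 (add F d):
                        ○ open, literals {b=true, c=true, d=false}.
                  branch 2.1.2.2.2 (add F (b ∨ ¬d)):
                    F (b ∨ ¬d): α-rule — add F b, F ¬d.
                    × closes — contains both b and ¬b.
      branch 2.2 (add T ¬¬¬c):
        T ¬¬¬c: drop double negation, giving T ¬c.
        F (f ∧ ((¬c ∨ (¬a ∧ d)) ∧ (b ∨ ¬d))): β-rule — branch into F f  //  F ((¬c ∨ (¬a ∧ d)) ∧ (b ∨ ¬d)).
          branch 2.2.1 (add F f):
            ○ open, literals {c=false, f=false}.
          branch 2.2.2 (add F ((¬c ∨ (¬a ∧ d)) ∧ (b ∨ ¬d))):
            F ((¬c ∨ (¬a ∧ d)) ∧ (b ∨ ¬d)): β-rule — branch into F (¬c ∨ (¬a ∧ d))  //  F (b ∨ ¬d).
              branch 2.2.2.1 (add F (¬c ∨ (¬a ∧ d))):
                F (¬c ∨ (¬a ∧ d)): α-rule — add F ¬c, F (¬a ∧ d).
                × closes — contains both c and ¬c.
              branch 2.2.2.2 (add F (b ∨ ¬d)):
                F (b ∨ ¬d): α-rule — add F b, F ¬d.
                ○ open, literals {b=false, c=false, d=true}.
4 branches closed, 8 open.
Each open branch fixes some atoms; the unmentioned ones are free. Counting distinct full assignments: branch {b=true, f=false} (a, c, d, e) contributes 16 new; branch {a=true, c=true, f=true} (b, d, e) contributes 8 new; branch {c=true, d=false, f=true} (a, b, e) contributes 4 new; branch {b=false, d=true, f=true} (a, c, e) contributes 6 new; branch {a=true, b=true, c=true} (d, e, f) contributes 0 new; branch {b=true, c=true, d=false} (a, e, f) contributes 0 new; branch {c=false, f=false} (a, b, d, e) contributes 8 new; branch {b=false, c=false, d=true} (a, e, f) contributes 0 new. Total: 42.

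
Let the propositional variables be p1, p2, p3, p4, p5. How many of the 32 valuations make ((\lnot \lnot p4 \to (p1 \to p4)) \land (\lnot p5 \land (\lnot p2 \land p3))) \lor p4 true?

Initial set: {(((\lnot \lnot p4 \to (p1 \to p4)) \land (\lnot p5 \land (\lnot p2 \land p3))) \lor p4)}.
(((\lnot \lnot p4 \to (p1 \to p4)) \land (\lnot p5 \land (\lnot p2 \land p3))) \lor p4): β-rule — branch into ((\lnot \lnot p4 \to (p1 \to p4)) \land (\lnot p5 \land (\lnot p2 \land p3)))  //  p4.
  branch 1 (add ((\lnot \lnot p4 \to (p1 \to p4)) \land (\lnot p5 \land (\lnot p2 \land p3)))):
    ((\lnot \lnot p4 \to (p1 \to p4)) \land (\lnot p5 \land (\lnot p2 \land p3))): α-rule — add (\lnot \lnot p4 \to (p1 \to p4)), (\lnot p5 \land (\lnot p2 \land p3)).
    (\lnot p5 \land (\lnot p2 \land p3)): α-rule — add \lnot p5, (\lnot p2 \land p3).
    (\lnot p2 \land p3): α-rule — add \lnot p2, p3.
    (\lnot \lnot p4 \to (p1 \to p4)): β-rule — branch into \lnot \lnot \lnot p4  //  (p1 \to p4).
      branch 1.1 (add \lnot \lnot \lnot p4):
        \lnot \lnot \lnot p4: drop double negation, giving \lnot p4.
        ○ open, literals {p2=0, p3=1, p4=0, p5=0}.
      branch 1.2 (add (p1 \to p4)):
        (p1 \to p4): β-rule — branch into \lnot p1  //  p4.
          branch 1.2.1 (add \lnot p1):
            ○ open, literals {p1=0, p2=0, p3=1, p5=0}.
          branch 1.2.2 (add p4):
            ○ open, literals {p2=0, p3=1, p4=1, p5=0}.
  branch 2 (add p4):
    ○ open, literals {p4=1}.
0 branches closed, 4 open.
Each open branch fixes some atoms; the unmentioned ones are free. Counting distinct full assignments: branch {p2=0, p3=1, p4=0, p5=0} (p1) contributes 2 new; branch {p1=0, p2=0, p3=1, p5=0} (p4) contributes 1 new; branch {p2=0, p3=1, p4=1, p5=0} (p1) contributes 1 new; branch {p4=1} (p1, p2, p3, p5) contributes 14 new. Total: 18.

18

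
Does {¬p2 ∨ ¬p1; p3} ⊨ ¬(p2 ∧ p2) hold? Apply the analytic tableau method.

No

Initial set: {T (¬p2 ∨ ¬p1); T p3; F ¬(p2 ∧ p2)}.
F ¬(p2 ∧ p2): α-rule — add T p2, T p2.
T (¬p2 ∨ ¬p1): β-rule — branch into T ¬p2  //  T ¬p1.
  branch 1 (add T ¬p2):
    × closes — contains both p2 and ¬p2.
  branch 2 (add T ¬p1):
    ○ open, literals {p1=0, p2=1, p3=1}.
1 branch closed, 1 open.
An open branch gives a countermodel: p1=0, p2=1, p3=1 (unmentioned atoms arbitrary); the premises hold there but the conclusion fails.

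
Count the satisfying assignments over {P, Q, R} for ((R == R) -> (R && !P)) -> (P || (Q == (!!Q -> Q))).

7

Initial set: {(((R == R) -> (R && !P)) -> (P || (Q == (!!Q -> Q))))}.
(((R == R) -> (R && !P)) -> (P || (Q == (!!Q -> Q)))): β-rule — branch into !((R == R) -> (R && !P))  //  (P || (Q == (!!Q -> Q))).
  branch 1 (add !((R == R) -> (R && !P))):
    !((R == R) -> (R && !P)): α-rule — add (R == R), !(R && !P).
    (R == R): β-rule — branch into R, R  //  !R, !R.
      branch 1.1 (add R, R):
        !(R && !P): β-rule — branch into !R  //  !!P.
          branch 1.1.1 (add !R):
            × closes — contains both R and !R.
          branch 1.1.2 (add !!P):
            ○ open, literals {P=T, R=T}.
      branch 1.2 (add !R, !R):
        !(R && !P): β-rule — branch into !R  //  !!P.
          branch 1.2.1 (add !R):
            ○ open, literals {R=F}.
          branch 1.2.2 (add !!P):
            ○ open, literals {P=T, R=F}.
  branch 2 (add (P || (Q == (!!Q -> Q)))):
    (P || (Q == (!!Q -> Q))): β-rule — branch into P  //  (Q == (!!Q -> Q)).
      branch 2.1 (add P):
        ○ open, literals {P=T}.
      branch 2.2 (add (Q == (!!Q -> Q))):
        (Q == (!!Q -> Q)): β-rule — branch into Q, (!!Q -> Q)  //  !Q, !(!!Q -> Q).
          branch 2.2.1 (add Q, (!!Q -> Q)):
            (!!Q -> Q): β-rule — branch into !!!Q  //  Q.
              branch 2.2.1.1 (add !!!Q):
                !!!Q: drop double negation, giving !Q.
                × closes — contains both Q and !Q.
              branch 2.2.1.2 (add Q):
                ○ open, literals {Q=T}.
          branch 2.2.2 (add !Q, !(!!Q -> Q)):
            !(!!Q -> Q): α-rule — add !!Q, !Q.
            !!Q: drop double negation, giving Q.
            × closes — contains both Q and !Q.
3 branches closed, 5 open.
Each open branch fixes some atoms; the unmentioned ones are free. Counting distinct full assignments: branch {P=T, R=T} (Q) contributes 2 new; branch {R=F} (P, Q) contributes 4 new; branch {P=T, R=F} (Q) contributes 0 new; branch {P=T} (Q, R) contributes 0 new; branch {Q=T} (P, R) contributes 1 new. Total: 7.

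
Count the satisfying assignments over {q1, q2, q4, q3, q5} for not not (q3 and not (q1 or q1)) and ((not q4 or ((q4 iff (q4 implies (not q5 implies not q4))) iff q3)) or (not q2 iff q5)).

7

Initial set: {(not not (q3 and not (q1 or q1)) and ((not q4 or ((q4 iff (q4 implies (not q5 implies not q4))) iff q3)) or (not q2 iff q5)))}.
(not not (q3 and not (q1 or q1)) and ((not q4 or ((q4 iff (q4 implies (not q5 implies not q4))) iff q3)) or (not q2 iff q5))): α-rule — add not not (q3 and not (q1 or q1)), ((not q4 or ((q4 iff (q4 implies (not q5 implies not q4))) iff q3)) or (not q2 iff q5)).
not not (q3 and not (q1 or q1)): drop double negation, giving (q3 and not (q1 or q1)).
(q3 and not (q1 or q1)): α-rule — add q3, not (q1 or q1).
not (q1 or q1): α-rule — add not q1, not q1.
((not q4 or ((q4 iff (q4 implies (not q5 implies not q4))) iff q3)) or (not q2 iff q5)): β-rule — branch into (not q4 or ((q4 iff (q4 implies (not q5 implies not q4))) iff q3))  //  (not q2 iff q5).
  branch 1 (add (not q4 or ((q4 iff (q4 implies (not q5 implies not q4))) iff q3))):
    (not q4 or ((q4 iff (q4 implies (not q5 implies not q4))) iff q3)): β-rule — branch into not q4  //  ((q4 iff (q4 implies (not q5 implies not q4))) iff q3).
      branch 1.1 (add not q4):
        ○ open, literals {q1=0, q3=1, q4=0}.
      branch 1.2 (add ((q4 iff (q4 implies (not q5 implies not q4))) iff q3)):
        ((q4 iff (q4 implies (not q5 implies not q4))) iff q3): β-rule — branch into (q4 iff (q4 implies (not q5 implies not q4))), q3  //  not (q4 iff (q4 implies (not q5 implies not q4))), not q3.
          branch 1.2.1 (add (q4 iff (q4 implies (not q5 implies not q4))), q3):
            (q4 iff (q4 implies (not q5 implies not q4))): β-rule — branch into q4, (q4 implies (not q5 implies not q4))  //  not q4, not (q4 implies (not q5 implies not q4)).
              branch 1.2.1.1 (add q4, (q4 implies (not q5 implies not q4))):
                (q4 implies (not q5 implies not q4)): β-rule — branch into not q4  //  (not q5 implies not q4).
                  branch 1.2.1.1.1 (add not q4):
                    × closes — contains both q4 and not q4.
                  branch 1.2.1.1.2 (add (not q5 implies not q4)):
                    (not q5 implies not q4): β-rule — branch into not not q5  //  not q4.
                      branch 1.2.1.1.2.1 (add not not q5):
                        ○ open, literals {q1=0, q3=1, q4=1, q5=1}.
                      branch 1.2.1.1.2.2 (add not q4):
                        × closes — contains both q4 and not q4.
              branch 1.2.1.2 (add not q4, not (q4 implies (not q5 implies not q4))):
                not (q4 implies (not q5 implies not q4)): α-rule — add q4, not (not q5 implies not q4).
                × closes — contains both q4 and not q4.
          branch 1.2.2 (add not (q4 iff (q4 implies (not q5 implies not q4))), not q3):
            × closes — contains both q3 and not q3.
  branch 2 (add (not q2 iff q5)):
    (not q2 iff q5): β-rule — branch into not q2, q5  //  not not q2, not q5.
      branch 2.1 (add not q2, q5):
        ○ open, literals {q1=0, q2=0, q3=1, q5=1}.
      branch 2.2 (add not not q2, not q5):
        ○ open, literals {q1=0, q2=1, q3=1, q5=0}.
4 branches closed, 4 open.
Each open branch fixes some atoms; the unmentioned ones are free. Counting distinct full assignments: branch {q1=0, q3=1, q4=0} (q2, q5) contributes 4 new; branch {q1=0, q3=1, q4=1, q5=1} (q2) contributes 2 new; branch {q1=0, q2=0, q3=1, q5=1} (q4) contributes 0 new; branch {q1=0, q2=1, q3=1, q5=0} (q4) contributes 1 new. Total: 7.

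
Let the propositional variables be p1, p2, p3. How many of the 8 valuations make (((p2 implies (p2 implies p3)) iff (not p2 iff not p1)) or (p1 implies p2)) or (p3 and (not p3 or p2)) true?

6

Initial set: {((((p2 implies (p2 implies p3)) iff (not p2 iff not p1)) or (p1 implies p2)) or (p3 and (not p3 or p2)))}.
((((p2 implies (p2 implies p3)) iff (not p2 iff not p1)) or (p1 implies p2)) or (p3 and (not p3 or p2))): β-rule — branch into (((p2 implies (p2 implies p3)) iff (not p2 iff not p1)) or (p1 implies p2))  //  (p3 and (not p3 or p2)).
  branch 1 (add (((p2 implies (p2 implies p3)) iff (not p2 iff not p1)) or (p1 implies p2))):
    (((p2 implies (p2 implies p3)) iff (not p2 iff not p1)) or (p1 implies p2)): β-rule — branch into ((p2 implies (p2 implies p3)) iff (not p2 iff not p1))  //  (p1 implies p2).
      branch 1.1 (add ((p2 implies (p2 implies p3)) iff (not p2 iff not p1))):
        ((p2 implies (p2 implies p3)) iff (not p2 iff not p1)): β-rule — branch into (p2 implies (p2 implies p3)), (not p2 iff not p1)  //  not (p2 implies (p2 implies p3)), not (not p2 iff not p1).
          branch 1.1.1 (add (p2 implies (p2 implies p3)), (not p2 iff not p1)):
            (p2 implies (p2 implies p3)): β-rule — branch into not p2  //  (p2 implies p3).
              branch 1.1.1.1 (add not p2):
                (not p2 iff not p1): β-rule — branch into not p2, not p1  //  not not p2, not not p1.
                  branch 1.1.1.1.1 (add not p2, not p1):
                    ○ open, literals {p1=0, p2=0}.
                  branch 1.1.1.1.2 (add not not p2, not not p1):
                    × closes — contains both p2 and not p2.
              branch 1.1.1.2 (add (p2 implies p3)):
                (not p2 iff not p1): β-rule — branch into not p2, not p1  //  not not p2, not not p1.
                  branch 1.1.1.2.1 (add not p2, not p1):
                    (p2 implies p3): β-rule — branch into not p2  //  p3.
                      branch 1.1.1.2.1.1 (add not p2):
                        ○ open, literals {p1=0, p2=0}.
                      branch 1.1.1.2.1.2 (add p3):
                        ○ open, literals {p1=0, p2=0, p3=1}.
                  branch 1.1.1.2.2 (add not not p2, not not p1):
                    (p2 implies p3): β-rule — branch into not p2  //  p3.
                      branch 1.1.1.2.2.1 (add not p2):
                        × closes — contains both p2 and not p2.
                      branch 1.1.1.2.2.2 (add p3):
                        ○ open, literals {p1=1, p2=1, p3=1}.
          branch 1.1.2 (add not (p2 implies (p2 implies p3)), not (not p2 iff not p1)):
            not (p2 implies (p2 implies p3)): α-rule — add p2, not (p2 implies p3).
            not (p2 implies p3): α-rule — add p2, not p3.
            not (not p2 iff not p1): β-rule — branch into not p2, not not p1  //  not not p2, not p1.
              branch 1.1.2.1 (add not p2, not not p1):
                × closes — contains both p2 and not p2.
              branch 1.1.2.2 (add not not p2, not p1):
                ○ open, literals {p1=0, p2=1, p3=0}.
      branch 1.2 (add (p1 implies p2)):
        (p1 implies p2): β-rule — branch into not p1  //  p2.
          branch 1.2.1 (add not p1):
            ○ open, literals {p1=0}.
          branch 1.2.2 (add p2):
            ○ open, literals {p2=1}.
  branch 2 (add (p3 and (not p3 or p2))):
    (p3 and (not p3 or p2)): α-rule — add p3, (not p3 or p2).
    (not p3 or p2): β-rule — branch into not p3  //  p2.
      branch 2.1 (add not p3):
        × closes — contains both p3 and not p3.
      branch 2.2 (add p2):
        ○ open, literals {p2=1, p3=1}.
4 branches closed, 8 open.
Each open branch fixes some atoms; the unmentioned ones are free. Counting distinct full assignments: branch {p1=0, p2=0} (p3) contributes 2 new; branch {p1=0, p2=0} (p3) contributes 0 new; branch {p1=0, p2=0, p3=1} (none free) contributes 0 new; branch {p1=1, p2=1, p3=1} (none free) contributes 1 new; branch {p1=0, p2=1, p3=0} (none free) contributes 1 new; branch {p1=0} (p2, p3) contributes 1 new; branch {p2=1} (p1, p3) contributes 1 new; branch {p2=1, p3=1} (p1) contributes 0 new. Total: 6.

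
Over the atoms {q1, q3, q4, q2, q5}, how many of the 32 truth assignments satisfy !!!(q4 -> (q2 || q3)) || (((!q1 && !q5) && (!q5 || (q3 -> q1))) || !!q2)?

23

Initial set: {(!!!(q4 -> (q2 || q3)) || (((!q1 && !q5) && (!q5 || (q3 -> q1))) || !!q2))}.
(!!!(q4 -> (q2 || q3)) || (((!q1 && !q5) && (!q5 || (q3 -> q1))) || !!q2)): β-rule — branch into !!!(q4 -> (q2 || q3))  //  (((!q1 && !q5) && (!q5 || (q3 -> q1))) || !!q2).
  branch 1 (add !!!(q4 -> (q2 || q3))):
    !!!(q4 -> (q2 || q3)): drop double negation, giving !(q4 -> (q2 || q3)).
    !(q4 -> (q2 || q3)): α-rule — add q4, !(q2 || q3).
    !(q2 || q3): α-rule — add !q2, !q3.
    ○ open, literals {q2=0, q3=0, q4=1}.
  branch 2 (add (((!q1 && !q5) && (!q5 || (q3 -> q1))) || !!q2)):
    (((!q1 && !q5) && (!q5 || (q3 -> q1))) || !!q2): β-rule — branch into ((!q1 && !q5) && (!q5 || (q3 -> q1)))  //  !!q2.
      branch 2.1 (add ((!q1 && !q5) && (!q5 || (q3 -> q1)))):
        ((!q1 && !q5) && (!q5 || (q3 -> q1))): α-rule — add (!q1 && !q5), (!q5 || (q3 -> q1)).
        (!q1 && !q5): α-rule — add !q1, !q5.
        (!q5 || (q3 -> q1)): β-rule — branch into !q5  //  (q3 -> q1).
          branch 2.1.1 (add !q5):
            ○ open, literals {q1=0, q5=0}.
          branch 2.1.2 (add (q3 -> q1)):
            (q3 -> q1): β-rule — branch into !q3  //  q1.
              branch 2.1.2.1 (add !q3):
                ○ open, literals {q1=0, q3=0, q5=0}.
              branch 2.1.2.2 (add q1):
                × closes — contains both q1 and !q1.
      branch 2.2 (add !!q2):
        !!q2: drop double negation, giving q2.
        ○ open, literals {q2=1}.
1 branch closed, 4 open.
Each open branch fixes some atoms; the unmentioned ones are free. Counting distinct full assignments: branch {q2=0, q3=0, q4=1} (q1, q5) contributes 4 new; branch {q1=0, q5=0} (q3, q4, q2) contributes 7 new; branch {q1=0, q3=0, q5=0} (q4, q2) contributes 0 new; branch {q2=1} (q1, q3, q4, q5) contributes 12 new. Total: 23.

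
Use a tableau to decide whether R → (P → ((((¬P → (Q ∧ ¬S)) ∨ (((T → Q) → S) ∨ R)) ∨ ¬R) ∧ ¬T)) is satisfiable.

Initial set: {(R → (P → ((((¬P → (Q ∧ ¬S)) ∨ (((T → Q) → S) ∨ R)) ∨ ¬R) ∧ ¬T)))}.
(R → (P → ((((¬P → (Q ∧ ¬S)) ∨ (((T → Q) → S) ∨ R)) ∨ ¬R) ∧ ¬T))): β-rule — branch into ¬R  //  (P → ((((¬P → (Q ∧ ¬S)) ∨ (((T → Q) → S) ∨ R)) ∨ ¬R) ∧ ¬T)).
  branch 1 (add ¬R):
    ○ open, literals {R=0}.
  branch 2 (add (P → ((((¬P → (Q ∧ ¬S)) ∨ (((T → Q) → S) ∨ R)) ∨ ¬R) ∧ ¬T))):
    (P → ((((¬P → (Q ∧ ¬S)) ∨ (((T → Q) → S) ∨ R)) ∨ ¬R) ∧ ¬T)): β-rule — branch into ¬P  //  ((((¬P → (Q ∧ ¬S)) ∨ (((T → Q) → S) ∨ R)) ∨ ¬R) ∧ ¬T).
      branch 2.1 (add ¬P):
        ○ open, literals {P=0}.
      branch 2.2 (add ((((¬P → (Q ∧ ¬S)) ∨ (((T → Q) → S) ∨ R)) ∨ ¬R) ∧ ¬T)):
        ((((¬P → (Q ∧ ¬S)) ∨ (((T → Q) → S) ∨ R)) ∨ ¬R) ∧ ¬T): α-rule — add (((¬P → (Q ∧ ¬S)) ∨ (((T → Q) → S) ∨ R)) ∨ ¬R), ¬T.
        (((¬P → (Q ∧ ¬S)) ∨ (((T → Q) → S) ∨ R)) ∨ ¬R): β-rule — branch into ((¬P → (Q ∧ ¬S)) ∨ (((T → Q) → S) ∨ R))  //  ¬R.
          branch 2.2.1 (add ((¬P → (Q ∧ ¬S)) ∨ (((T → Q) → S) ∨ R))):
            ((¬P → (Q ∧ ¬S)) ∨ (((T → Q) → S) ∨ R)): β-rule — branch into (¬P → (Q ∧ ¬S))  //  (((T → Q) → S) ∨ R).
              branch 2.2.1.1 (add (¬P → (Q ∧ ¬S))):
                (¬P → (Q ∧ ¬S)): β-rule — branch into ¬¬P  //  (Q ∧ ¬S).
                  branch 2.2.1.1.1 (add ¬¬P):
                    ○ open, literals {P=1, T=0}.
                  branch 2.2.1.1.2 (add (Q ∧ ¬S)):
                    (Q ∧ ¬S): α-rule — add Q, ¬S.
                    ○ open, literals {Q=1, S=0, T=0}.
              branch 2.2.1.2 (add (((T → Q) → S) ∨ R)):
                (((T → Q) → S) ∨ R): β-rule — branch into ((T → Q) → S)  //  R.
                  branch 2.2.1.2.1 (add ((T → Q) → S)):
                    ((T → Q) → S): β-rule — branch into ¬(T → Q)  //  S.
                      branch 2.2.1.2.1.1 (add ¬(T → Q)):
                        ¬(T → Q): α-rule — add T, ¬Q.
                        × closes — contains both T and ¬T.
                      branch 2.2.1.2.1.2 (add S):
                        ○ open, literals {S=1, T=0}.
                  branch 2.2.1.2.2 (add R):
                    ○ open, literals {R=1, T=0}.
          branch 2.2.2 (add ¬R):
            ○ open, literals {R=0, T=0}.
1 branch closed, 7 open.
An open branch gives a satisfying assignment: R=0.

Satisfiable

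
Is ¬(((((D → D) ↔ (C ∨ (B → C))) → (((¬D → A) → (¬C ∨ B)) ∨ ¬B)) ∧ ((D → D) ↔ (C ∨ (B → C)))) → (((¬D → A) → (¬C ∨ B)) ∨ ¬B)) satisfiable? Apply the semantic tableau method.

Unsatisfiable

Initial set: {T ¬(((((D → D) ↔ (C ∨ (B → C))) → (((¬D → A) → (¬C ∨ B)) ∨ ¬B)) ∧ ((D → D) ↔ (C ∨ (B → C)))) → (((¬D → A) → (¬C ∨ B)) ∨ ¬B))}.
T ¬(((((D → D) ↔ (C ∨ (B → C))) → (((¬D → A) → (¬C ∨ B)) ∨ ¬B)) ∧ ((D → D) ↔ (C ∨ (B → C)))) → (((¬D → A) → (¬C ∨ B)) ∨ ¬B)): α-rule — add T ((((D → D) ↔ (C ∨ (B → C))) → (((¬D → A) → (¬C ∨ B)) ∨ ¬B)) ∧ ((D → D) ↔ (C ∨ (B → C)))), F (((¬D → A) → (¬C ∨ B)) ∨ ¬B).
T ((((D → D) ↔ (C ∨ (B → C))) → (((¬D → A) → (¬C ∨ B)) ∨ ¬B)) ∧ ((D → D) ↔ (C ∨ (B → C)))): α-rule — add T (((D → D) ↔ (C ∨ (B → C))) → (((¬D → A) → (¬C ∨ B)) ∨ ¬B)), T ((D → D) ↔ (C ∨ (B → C))).
F (((¬D → A) → (¬C ∨ B)) ∨ ¬B): α-rule — add F ((¬D → A) → (¬C ∨ B)), F ¬B.
F ((¬D → A) → (¬C ∨ B)): α-rule — add T (¬D → A), F (¬C ∨ B).
F (¬C ∨ B): α-rule — add F ¬C, F B.
× closes — contains both B and ¬B.
All 1 branch closes.
Every branch closed; the formula is unsatisfiable.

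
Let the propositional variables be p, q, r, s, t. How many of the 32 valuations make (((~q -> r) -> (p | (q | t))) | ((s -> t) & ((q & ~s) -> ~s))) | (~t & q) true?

Initial set: {((((~q -> r) -> (p | (q | t))) | ((s -> t) & ((q & ~s) -> ~s))) | (~t & q))}.
((((~q -> r) -> (p | (q | t))) | ((s -> t) & ((q & ~s) -> ~s))) | (~t & q)): β-rule — branch into (((~q -> r) -> (p | (q | t))) | ((s -> t) & ((q & ~s) -> ~s)))  //  (~t & q).
  branch 1 (add (((~q -> r) -> (p | (q | t))) | ((s -> t) & ((q & ~s) -> ~s)))):
    (((~q -> r) -> (p | (q | t))) | ((s -> t) & ((q & ~s) -> ~s))): β-rule — branch into ((~q -> r) -> (p | (q | t)))  //  ((s -> t) & ((q & ~s) -> ~s)).
      branch 1.1 (add ((~q -> r) -> (p | (q | t)))):
        ((~q -> r) -> (p | (q | t))): β-rule — branch into ~(~q -> r)  //  (p | (q | t)).
          branch 1.1.1 (add ~(~q -> r)):
            ~(~q -> r): α-rule — add ~q, ~r.
            ○ open, literals {q=false, r=false}.
          branch 1.1.2 (add (p | (q | t))):
            (p | (q | t)): β-rule — branch into p  //  (q | t).
              branch 1.1.2.1 (add p):
                ○ open, literals {p=true}.
              branch 1.1.2.2 (add (q | t)):
                (q | t): β-rule — branch into q  //  t.
                  branch 1.1.2.2.1 (add q):
                    ○ open, literals {q=true}.
                  branch 1.1.2.2.2 (add t):
                    ○ open, literals {t=true}.
      branch 1.2 (add ((s -> t) & ((q & ~s) -> ~s))):
        ((s -> t) & ((q & ~s) -> ~s)): α-rule — add (s -> t), ((q & ~s) -> ~s).
        (s -> t): β-rule — branch into ~s  //  t.
          branch 1.2.1 (add ~s):
            ((q & ~s) -> ~s): β-rule — branch into ~(q & ~s)  //  ~s.
              branch 1.2.1.1 (add ~(q & ~s)):
                ~(q & ~s): β-rule — branch into ~q  //  ~~s.
                  branch 1.2.1.1.1 (add ~q):
                    ○ open, literals {q=false, s=false}.
                  branch 1.2.1.1.2 (add ~~s):
                    × closes — contains both s and ~s.
              branch 1.2.1.2 (add ~s):
                ○ open, literals {s=false}.
          branch 1.2.2 (add t):
            ((q & ~s) -> ~s): β-rule — branch into ~(q & ~s)  //  ~s.
              branch 1.2.2.1 (add ~(q & ~s)):
                ~(q & ~s): β-rule — branch into ~q  //  ~~s.
                  branch 1.2.2.1.1 (add ~q):
                    ○ open, literals {q=false, t=true}.
                  branch 1.2.2.1.2 (add ~~s):
                    ○ open, literals {s=true, t=true}.
              branch 1.2.2.2 (add ~s):
                ○ open, literals {s=false, t=true}.
  branch 2 (add (~t & q)):
    (~t & q): α-rule — add ~t, q.
    ○ open, literals {q=true, t=false}.
1 branch closed, 10 open.
Each open branch fixes some atoms; the unmentioned ones are free. Counting distinct full assignments: branch {q=false, r=false} (p, s, t) contributes 8 new; branch {p=true} (q, r, s, t) contributes 12 new; branch {q=true} (p, r, s, t) contributes 8 new; branch {t=true} (p, q, r, s) contributes 2 new; branch {q=false, s=false} (p, r, t) contributes 1 new; branch {s=false} (p, q, r, t) contributes 0 new; branch {q=false, t=true} (p, r, s) contributes 0 new; branch {s=true, t=true} (p, q, r) contributes 0 new; branch {s=false, t=true} (p, q, r) contributes 0 new; branch {q=true, t=false} (p, r, s) contributes 0 new. Total: 31.

31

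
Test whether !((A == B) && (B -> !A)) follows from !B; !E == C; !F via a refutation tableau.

Initial set: {!B; (!E == C); !F; !!((A == B) && (B -> !A))}.
!!((A == B) && (B -> !A)): α-rule — add (A == B), (B -> !A).
(!E == C): β-rule — branch into !E, C  //  !!E, !C.
  branch 1 (add !E, C):
    (A == B): β-rule — branch into A, B  //  !A, !B.
      branch 1.1 (add A, B):
        × closes — contains both B and !B.
      branch 1.2 (add !A, !B):
        (B -> !A): β-rule — branch into !B  //  !A.
          branch 1.2.1 (add !B):
            ○ open, literals {A=false, B=false, C=true, E=false, F=false}.
          branch 1.2.2 (add !A):
            ○ open, literals {A=false, B=false, C=true, E=false, F=false}.
  branch 2 (add !!E, !C):
    (A == B): β-rule — branch into A, B  //  !A, !B.
      branch 2.1 (add A, B):
        × closes — contains both B and !B.
      branch 2.2 (add !A, !B):
        (B -> !A): β-rule — branch into !B  //  !A.
          branch 2.2.1 (add !B):
            ○ open, literals {A=false, B=false, C=false, E=true, F=false}.
          branch 2.2.2 (add !A):
            ○ open, literals {A=false, B=false, C=false, E=true, F=false}.
2 branches closed, 4 open.
An open branch gives a countermodel: A=false, B=false, C=true, E=false, F=false (unmentioned atoms arbitrary); the premises hold there but the conclusion fails.

No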